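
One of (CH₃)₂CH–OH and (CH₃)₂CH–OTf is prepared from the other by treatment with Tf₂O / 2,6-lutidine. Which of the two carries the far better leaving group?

From (CH₃)₂CH–OH the departing group would be OH⁻ (pKₐ(H₂O) ≈ 15.7). Strong base; essentially never leaves without prior activation.
From (CH₃)₂CH–OTf the leaving group is OTf⁻ (pKₐ(CF₃SO₃H (triflic acid)) ≈ -14). Charge spread over three oxygens and a CF₃ group; the premier leaving group in synthesis.
Treatment with Tf₂O / 2,6-lutidine works by converting the hydroxyl into a triflate, making (CH₃)₂CH–OTf enormously more reactive.

(CH₃)₂CH–OTf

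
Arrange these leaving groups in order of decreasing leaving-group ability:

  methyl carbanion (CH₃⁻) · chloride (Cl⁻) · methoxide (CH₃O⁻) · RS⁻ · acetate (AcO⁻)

chloride (Cl⁻) > acetate (AcO⁻) > RS⁻ > methoxide (CH₃O⁻) > methyl carbanion (CH₃⁻)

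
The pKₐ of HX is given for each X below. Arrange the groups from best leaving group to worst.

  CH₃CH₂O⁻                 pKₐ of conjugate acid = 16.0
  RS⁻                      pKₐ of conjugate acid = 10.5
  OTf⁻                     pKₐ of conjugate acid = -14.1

OTf⁻ > RS⁻ > CH₃CH₂O⁻

Lower conjugate-acid pKₐ ⇒ weaker base ⇒ better leaving group.
Sorting by the given values: OTf⁻ (-14.1), RS⁻ (10.5), CH₃CH₂O⁻ (16.0).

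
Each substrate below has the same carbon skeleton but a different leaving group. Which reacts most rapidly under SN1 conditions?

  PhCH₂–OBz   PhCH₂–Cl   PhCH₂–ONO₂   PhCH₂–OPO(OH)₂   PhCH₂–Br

PhCH₂–Br

With the same alkyl group throughout, only the leaving group differentiates the rates.
The more stable X⁻ (or X) is on its own — i.e. the weaker a base it is — the better a leaving group it makes.
PhCH₂–Br loses Br⁻: pKₐ(HBr) ≈ -9
PhCH₂–Cl loses Cl⁻: pKₐ(HCl) ≈ -7
PhCH₂–ONO₂ loses NO₃⁻: pKₐ(HNO₃) ≈ -1.3
PhCH₂–OPO(OH)₂ loses H₂PO₄⁻: pKₐ(H₃PO₄) ≈ 2.1
PhCH₂–OBz loses PhCOO⁻: pKₐ(C₆H₅COOH) ≈ 4.2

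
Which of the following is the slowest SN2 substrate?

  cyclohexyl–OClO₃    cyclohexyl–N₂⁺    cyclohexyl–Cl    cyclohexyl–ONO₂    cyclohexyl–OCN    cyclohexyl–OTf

Same R in every case — rank the leaving groups.
Leaving-group ability tracks the stability of the departed species; conjugate-acid pKₐ is the usual yardstick (lower pKₐ → better LG).
cyclohexyl–N₂⁺ loses N₂: no meaningful conjugate acid; N₂ departs as an exceptionally stable neutral molecule
cyclohexyl–OTf loses OTf⁻: pKₐ(CF₃SO₃H (triflic acid)) ≈ -14
cyclohexyl–OClO₃ loses ClO₄⁻: pKₐ(HClO₄) ≈ -10
cyclohexyl–Cl loses Cl⁻: pKₐ(HCl) ≈ -7
cyclohexyl–ONO₂ loses NO₃⁻: pKₐ(HNO₃) ≈ -1.3
cyclohexyl–OCN loses NCO⁻: pKₐ(HOCN) ≈ 3.5

cyclohexyl–OCN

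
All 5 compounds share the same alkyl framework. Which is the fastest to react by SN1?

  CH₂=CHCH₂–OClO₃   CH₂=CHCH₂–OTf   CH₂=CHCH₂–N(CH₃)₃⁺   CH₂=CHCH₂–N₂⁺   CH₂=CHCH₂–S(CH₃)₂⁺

With the same alkyl group throughout, only the leaving group differentiates the rates.
Rank by basicity of the departing species: weakest base leaves most easily.
CH₂=CHCH₂–N₂⁺ loses N₂: no meaningful conjugate acid; N₂ departs as an exceptionally stable neutral molecule
CH₂=CHCH₂–OTf loses OTf⁻: pKₐ(CF₃SO₃H (triflic acid)) ≈ -14
CH₂=CHCH₂–OClO₃ loses ClO₄⁻: pKₐ(HClO₄) ≈ -10
CH₂=CHCH₂–S(CH₃)₂⁺ loses SR'₂: pKₐ(R'₂SH⁺) ≈ -7
CH₂=CHCH₂–N(CH₃)₃⁺ loses NR'₃: pKₐ(R'₃NH⁺) ≈ 10.7

CH₂=CHCH₂–N₂⁺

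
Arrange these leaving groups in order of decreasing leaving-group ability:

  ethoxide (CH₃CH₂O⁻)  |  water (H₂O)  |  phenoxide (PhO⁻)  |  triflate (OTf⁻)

triflate (OTf⁻) > water (H₂O) > phenoxide (PhO⁻) > ethoxide (CH₃CH₂O⁻)

triflate (OTf⁻): pKₐ(CF₃SO₃H (triflic acid)) ≈ -14
water (H₂O): pKₐ(H₃O⁺) ≈ -1.7
phenoxide (PhO⁻): pKₐ(C₆H₅OH (phenol)) ≈ 10
ethoxide (CH₃CH₂O⁻): pKₐ(CH₃CH₂OH) ≈ 16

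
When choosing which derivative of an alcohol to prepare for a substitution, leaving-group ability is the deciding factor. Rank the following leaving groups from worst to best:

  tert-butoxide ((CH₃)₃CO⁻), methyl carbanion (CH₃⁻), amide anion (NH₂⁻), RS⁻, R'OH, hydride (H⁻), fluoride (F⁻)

R'OH: pKₐ(R'OH₂⁺) ≈ -2.4
fluoride (F⁻): pKₐ(HF) ≈ 3.2 — small and strongly basic; the poor halide leaving group
RS⁻: pKₐ(RSH (a thiol)) ≈ 10.5
tert-butoxide ((CH₃)₃CO⁻): pKₐ(t-BuOH) ≈ 18
hydride (H⁻): pKₐ(H₂) ≈ 36 — extremely strong base; leaves only in special hydride-transfer contexts
amide anion (NH₂⁻): pKₐ(NH₃) ≈ 38 — extremely strong base; never a leaving group
methyl carbanion (CH₃⁻): pKₐ(CH₄) ≈ 48
Listed from poorest to best leaving group as asked.

methyl carbanion (CH₃⁻) < amide anion (NH₂⁻) < hydride (H⁻) < tert-butoxide ((CH₃)₃CO⁻) < RS⁻ < fluoride (F⁻) < R'OH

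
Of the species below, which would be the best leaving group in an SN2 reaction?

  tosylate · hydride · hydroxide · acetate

Leaving-group ability tracks the stability of the departed species; conjugate-acid pKₐ is the usual yardstick (lower pKₐ → better LG).
tosylate: pKₐ(p-CH₃C₆H₄SO₃H (TsOH)) ≈ -2.8
acetate: pKₐ(CH₃COOH) ≈ 4.8
hydroxide: pKₐ(H₂O) ≈ 15.7
hydride: pKₐ(H₂) ≈ 36

tosylate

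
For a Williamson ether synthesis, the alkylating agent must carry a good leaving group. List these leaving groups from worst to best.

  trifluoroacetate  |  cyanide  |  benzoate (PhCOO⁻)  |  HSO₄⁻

cyanide < benzoate (PhCOO⁻) < trifluoroacetate < HSO₄⁻

Leaving-group ability tracks the stability of the departed species; conjugate-acid pKₐ is the usual yardstick (lower pKₐ → better LG).
HSO₄⁻: pKₐ(H₂SO₄) ≈ -3
trifluoroacetate: pKₐ(CF₃COOH) ≈ 0.2
benzoate (PhCOO⁻): pKₐ(C₆H₅COOH) ≈ 4.2
cyanide: pKₐ(HCN) ≈ 9.2
Listed from poorest to best leaving group as asked.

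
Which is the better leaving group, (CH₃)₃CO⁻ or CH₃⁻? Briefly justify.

(CH₃)₃CO⁻

(CH₃)₃CO⁻ is the better leaving group.
pKₐ(t-BuOH) ≈ 18 versus pKₐ(CH₄) ≈ 48: (CH₃)₃CO⁻ is the much weaker base.
Bulky, strongly basic alkoxide.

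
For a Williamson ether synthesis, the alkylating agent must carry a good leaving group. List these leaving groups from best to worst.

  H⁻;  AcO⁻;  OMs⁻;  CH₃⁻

OMs⁻ > AcO⁻ > H⁻ > CH₃⁻

A good leaving group is a weak base: the lower the pKₐ of its conjugate acid, the more readily it departs.
OMs⁻: pKₐ(CH₃SO₃H (MsOH)) ≈ -1.9
AcO⁻: pKₐ(CH₃COOH) ≈ 4.8
H⁻: pKₐ(H₂) ≈ 36 — extremely strong base; leaves only in special hydride-transfer contexts
CH₃⁻: pKₐ(CH₄) ≈ 48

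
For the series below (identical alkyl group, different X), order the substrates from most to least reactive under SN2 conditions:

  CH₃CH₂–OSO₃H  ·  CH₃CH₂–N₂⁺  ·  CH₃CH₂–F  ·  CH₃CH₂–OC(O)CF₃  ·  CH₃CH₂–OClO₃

CH₃CH₂–N₂⁺ > CH₃CH₂–OClO₃ > CH₃CH₂–OSO₃H > CH₃CH₂–OC(O)CF₃ > CH₃CH₂–F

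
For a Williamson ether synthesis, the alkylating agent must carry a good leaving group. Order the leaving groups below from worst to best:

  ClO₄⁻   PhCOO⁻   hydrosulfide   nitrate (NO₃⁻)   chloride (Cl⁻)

A good leaving group is a weak base: the lower the pKₐ of its conjugate acid, the more readily it departs.
ClO₄⁻: pKₐ(HClO₄) ≈ -10
chloride (Cl⁻): pKₐ(HCl) ≈ -7 — moderately weak base
nitrate (NO₃⁻): pKₐ(HNO₃) ≈ -1.3 — resonance-delocalised over three oxygens
PhCOO⁻: pKₐ(C₆H₅COOH) ≈ 4.2 — aryl carboxylate
hydrosulfide: pKₐ(H₂S) ≈ 7
Reversing gives the worst-to-best order requested.

hydrosulfide < PhCOO⁻ < nitrate (NO₃⁻) < chloride (Cl⁻) < ClO₄⁻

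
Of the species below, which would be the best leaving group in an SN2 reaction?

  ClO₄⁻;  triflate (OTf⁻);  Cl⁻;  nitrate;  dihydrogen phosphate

triflate (OTf⁻): pKₐ(CF₃SO₃H (triflic acid)) ≈ -14
ClO₄⁻: pKₐ(HClO₄) ≈ -10
Cl⁻: pKₐ(HCl) ≈ -7
nitrate: pKₐ(HNO₃) ≈ -1.3
dihydrogen phosphate: pKₐ(H₃PO₄) ≈ 2.1

triflate (OTf⁻)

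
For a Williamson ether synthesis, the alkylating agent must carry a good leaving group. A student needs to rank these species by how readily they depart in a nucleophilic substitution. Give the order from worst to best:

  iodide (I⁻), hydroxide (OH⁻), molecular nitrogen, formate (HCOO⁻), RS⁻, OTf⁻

molecular nitrogen: no meaningful conjugate acid; N₂ departs as an exceptionally stable neutral molecule
OTf⁻: pKₐ(CF₃SO₃H (triflic acid)) ≈ -14
iodide (I⁻): pKₐ(HI) ≈ -10
formate (HCOO⁻): pKₐ(HCOOH) ≈ 3.8
RS⁻: pKₐ(RSH (a thiol)) ≈ 10.5
hydroxide (OH⁻): pKₐ(H₂O) ≈ 15.7
The question asks for worst first, so the sequence is read in increasing leaving-group ability.

hydroxide (OH⁻) < RS⁻ < formate (HCOO⁻) < iodide (I⁻) < OTf⁻ < molecular nitrogen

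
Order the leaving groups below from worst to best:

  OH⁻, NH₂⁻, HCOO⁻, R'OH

NH₂⁻ < OH⁻ < HCOO⁻ < R'OH

R'OH: pKₐ(R'OH₂⁺) ≈ -2.4 — neutral; leaves from a protonated ether (an oxonium ion, R–O(H)R'⁺)
HCOO⁻: pKₐ(HCOOH) ≈ 3.8
OH⁻: pKₐ(H₂O) ≈ 15.7 — strong base; essentially never leaves without prior activation
NH₂⁻: pKₐ(NH₃) ≈ 38 — extremely strong base; never a leaving group
Listed from poorest to best leaving group as asked.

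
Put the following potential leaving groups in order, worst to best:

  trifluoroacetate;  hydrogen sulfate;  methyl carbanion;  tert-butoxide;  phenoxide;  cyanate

methyl carbanion < tert-butoxide < phenoxide < cyanate < trifluoroacetate < hydrogen sulfate

hydrogen sulfate: pKₐ(H₂SO₄) ≈ -3
trifluoroacetate: pKₐ(CF₃COOH) ≈ 0.2
cyanate: pKₐ(HOCN) ≈ 3.5
phenoxide: pKₐ(C₆H₅OH (phenol)) ≈ 10
tert-butoxide: pKₐ(t-BuOH) ≈ 18
methyl carbanion: pKₐ(CH₄) ≈ 48
Reversing gives the worst-to-best order requested.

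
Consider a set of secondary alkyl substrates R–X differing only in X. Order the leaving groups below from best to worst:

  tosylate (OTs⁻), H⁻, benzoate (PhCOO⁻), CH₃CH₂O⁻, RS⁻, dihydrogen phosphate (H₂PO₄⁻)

Rank by basicity of the departing species: weakest base leaves most easily.
tosylate (OTs⁻): pKₐ(p-CH₃C₆H₄SO₃H (TsOH)) ≈ -2.8
dihydrogen phosphate (H₂PO₄⁻): pKₐ(H₃PO₄) ≈ 2.1
benzoate (PhCOO⁻): pKₐ(C₆H₅COOH) ≈ 4.2
RS⁻: pKₐ(RSH (a thiol)) ≈ 10.5
CH₃CH₂O⁻: pKₐ(CH₃CH₂OH) ≈ 16
H⁻: pKₐ(H₂) ≈ 36

tosylate (OTs⁻) > dihydrogen phosphate (H₂PO₄⁻) > benzoate (PhCOO⁻) > RS⁻ > CH₃CH₂O⁻ > H⁻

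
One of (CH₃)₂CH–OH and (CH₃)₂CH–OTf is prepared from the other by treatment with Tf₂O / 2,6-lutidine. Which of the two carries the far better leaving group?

From (CH₃)₂CH–OH the departing group would be OH⁻ (pKₐ(H₂O) ≈ 15.7). Strong base; essentially never leaves without prior activation.
From (CH₃)₂CH–OTf the leaving group is OTf⁻ (pKₐ(CF₃SO₃H (triflic acid)) ≈ -14). Charge spread over three oxygens and a CF₃ group; the premier leaving group in synthesis.
Treatment with Tf₂O / 2,6-lutidine works by converting the hydroxyl into a triflate, making (CH₃)₂CH–OTf enormously more reactive.

(CH₃)₂CH–OTf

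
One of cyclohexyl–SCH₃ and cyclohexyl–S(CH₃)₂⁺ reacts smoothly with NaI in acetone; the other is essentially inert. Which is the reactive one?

cyclohexyl–S(CH₃)₂⁺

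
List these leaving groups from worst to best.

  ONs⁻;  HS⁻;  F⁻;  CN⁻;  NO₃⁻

CN⁻ < HS⁻ < F⁻ < NO₃⁻ < ONs⁻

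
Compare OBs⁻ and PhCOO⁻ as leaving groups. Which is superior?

OBs⁻

OBs⁻ is the better leaving group.
pKₐ(p-BrC₆H₄SO₃H) ≈ -2.8 versus pKₐ(C₆H₅COOH) ≈ 4.2: OBs⁻ is the much weaker base.
Arenesulfonate with a p-bromo substituent.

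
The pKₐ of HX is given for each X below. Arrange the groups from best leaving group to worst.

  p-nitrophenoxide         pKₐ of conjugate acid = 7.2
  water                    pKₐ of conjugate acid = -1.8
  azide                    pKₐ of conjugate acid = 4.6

water > azide > p-nitrophenoxide

Lower conjugate-acid pKₐ ⇒ weaker base ⇒ better leaving group.
Sorting by the given values: water (-1.8), azide (4.6), p-nitrophenoxide (7.2).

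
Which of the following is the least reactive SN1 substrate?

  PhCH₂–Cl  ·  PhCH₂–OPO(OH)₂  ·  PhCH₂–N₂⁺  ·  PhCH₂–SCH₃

With the same alkyl group throughout, only the leaving group differentiates the rates.
The more stable X⁻ (or X) is on its own — i.e. the weaker a base it is — the better a leaving group it makes.
PhCH₂–N₂⁺ loses N₂: no meaningful conjugate acid; N₂ departs as an exceptionally stable neutral molecule
PhCH₂–Cl loses Cl⁻: pKₐ(HCl) ≈ -7
PhCH₂–OPO(OH)₂ loses H₂PO₄⁻: pKₐ(H₃PO₄) ≈ 2.1
PhCH₂–SCH₃ loses RS⁻: pKₐ(RSH (a thiol)) ≈ 10.5

PhCH₂–SCH₃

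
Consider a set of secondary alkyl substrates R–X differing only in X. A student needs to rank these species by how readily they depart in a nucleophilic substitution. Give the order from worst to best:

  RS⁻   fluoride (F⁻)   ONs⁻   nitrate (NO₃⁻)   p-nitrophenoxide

RS⁻ < p-nitrophenoxide < fluoride (F⁻) < nitrate (NO₃⁻) < ONs⁻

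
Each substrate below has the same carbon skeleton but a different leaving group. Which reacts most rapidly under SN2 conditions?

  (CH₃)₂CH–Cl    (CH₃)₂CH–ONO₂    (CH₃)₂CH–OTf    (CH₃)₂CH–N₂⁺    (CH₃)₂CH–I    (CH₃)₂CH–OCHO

(CH₃)₂CH–N₂⁺

Same R in every case — rank the leaving groups.
A good leaving group is a weak base: the lower the pKₐ of its conjugate acid, the more readily it departs.
(CH₃)₂CH–N₂⁺ loses N₂: no meaningful conjugate acid; N₂ departs as an exceptionally stable neutral molecule
(CH₃)₂CH–OTf loses OTf⁻: pKₐ(CF₃SO₃H (triflic acid)) ≈ -14
(CH₃)₂CH–I loses I⁻: pKₐ(HI) ≈ -10
(CH₃)₂CH–Cl loses Cl⁻: pKₐ(HCl) ≈ -7
(CH₃)₂CH–ONO₂ loses NO₃⁻: pKₐ(HNO₃) ≈ -1.3
(CH₃)₂CH–OCHO loses HCOO⁻: pKₐ(HCOOH) ≈ 3.8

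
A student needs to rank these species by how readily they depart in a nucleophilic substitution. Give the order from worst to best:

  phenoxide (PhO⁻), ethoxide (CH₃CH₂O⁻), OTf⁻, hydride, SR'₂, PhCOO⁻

OTf⁻: pKₐ(CF₃SO₃H (triflic acid)) ≈ -14
SR'₂: pKₐ(R'₂SH⁺) ≈ -7
PhCOO⁻: pKₐ(C₆H₅COOH) ≈ 4.2 — aryl carboxylate
phenoxide (PhO⁻): pKₐ(C₆H₅OH (phenol)) ≈ 10 — resonance into the ring helps, but still a poor LG
ethoxide (CH₃CH₂O⁻): pKₐ(CH₃CH₂OH) ≈ 16 — strong base; alkoxides do not leave unassisted
hydride: pKₐ(H₂) ≈ 36 — extremely strong base; leaves only in special hydride-transfer contexts
Reversing gives the worst-to-best order requested.

hydride < ethoxide (CH₃CH₂O⁻) < phenoxide (PhO⁻) < PhCOO⁻ < SR'₂ < OTf⁻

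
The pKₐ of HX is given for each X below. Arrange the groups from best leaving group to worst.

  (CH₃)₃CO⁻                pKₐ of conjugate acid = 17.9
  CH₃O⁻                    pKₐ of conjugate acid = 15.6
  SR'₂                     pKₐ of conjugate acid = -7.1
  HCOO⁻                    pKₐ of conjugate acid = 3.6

Lower conjugate-acid pKₐ ⇒ weaker base ⇒ better leaving group.
Sorting by the given values: SR'₂ (-7.1), HCOO⁻ (3.6), CH₃O⁻ (15.6), (CH₃)₃CO⁻ (17.9).

SR'₂ > HCOO⁻ > CH₃O⁻ > (CH₃)₃CO⁻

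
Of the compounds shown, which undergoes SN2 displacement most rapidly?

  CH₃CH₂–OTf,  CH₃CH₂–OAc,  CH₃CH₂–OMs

CH₃CH₂–OTf

Identical carbon frameworks mean the comparison reduces to leaving-group quality.
A good leaving group is a weak base: the lower the pKₐ of its conjugate acid, the more readily it departs.
CH₃CH₂–OTf loses OTf⁻: pKₐ(CF₃SO₃H (triflic acid)) ≈ -14
CH₃CH₂–OMs loses OMs⁻: pKₐ(CH₃SO₃H (MsOH)) ≈ -1.9
CH₃CH₂–OAc loses AcO⁻: pKₐ(CH₃COOH) ≈ 4.8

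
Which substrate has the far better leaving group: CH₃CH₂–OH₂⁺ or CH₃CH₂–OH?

From CH₃CH₂–OH the departing group would be OH⁻ (pKₐ(H₂O) ≈ 15.7). Strong base; essentially never leaves without prior activation.
From CH₃CH₂–OH₂⁺ the leaving group is H₂O (pKₐ(H₃O⁺) ≈ -1.7). Neutral; leaves from a protonated alcohol (R–OH₂⁺).
(In practice CH₃CH₂–OH₂⁺ is made from CH₃CH₂–OH by protonation with strong acid, converting the leaving group from hydroxide to neutral water.)

CH₃CH₂–OH₂⁺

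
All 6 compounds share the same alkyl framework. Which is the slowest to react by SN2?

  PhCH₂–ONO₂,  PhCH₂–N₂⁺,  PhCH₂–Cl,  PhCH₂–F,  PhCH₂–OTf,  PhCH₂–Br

Identical carbon frameworks mean the comparison reduces to leaving-group quality.
Leaving-group ability tracks the stability of the departed species; conjugate-acid pKₐ is the usual yardstick (lower pKₐ → better LG).
PhCH₂–N₂⁺ loses N₂: no meaningful conjugate acid; N₂ departs as an exceptionally stable neutral molecule
PhCH₂–OTf loses OTf⁻: pKₐ(CF₃SO₃H (triflic acid)) ≈ -14
PhCH₂–Br loses Br⁻: pKₐ(HBr) ≈ -9
PhCH₂–Cl loses Cl⁻: pKₐ(HCl) ≈ -7
PhCH₂–ONO₂ loses NO₃⁻: pKₐ(HNO₃) ≈ -1.3
PhCH₂–F loses F⁻: pKₐ(HF) ≈ 3.2

PhCH₂–F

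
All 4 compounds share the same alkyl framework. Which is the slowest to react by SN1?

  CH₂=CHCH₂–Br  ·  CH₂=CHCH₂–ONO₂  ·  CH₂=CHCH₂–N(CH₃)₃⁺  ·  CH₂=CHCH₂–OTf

CH₂=CHCH₂–N(CH₃)₃⁺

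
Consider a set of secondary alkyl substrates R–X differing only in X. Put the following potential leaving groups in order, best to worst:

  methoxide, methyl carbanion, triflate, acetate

triflate > acetate > methoxide > methyl carbanion

Leaving-group ability tracks the stability of the departed species; conjugate-acid pKₐ is the usual yardstick (lower pKₐ → better LG).
triflate: pKₐ(CF₃SO₃H (triflic acid)) ≈ -14 — charge spread over three oxygens and a CF₃ group; the premier leaving group in synthesis
acetate: pKₐ(CH₃COOH) ≈ 4.8 — resonance-stabilised but still a weak base
methoxide: pKₐ(CH₃OH) ≈ 15.5 — strong base; alkoxides do not leave unassisted
methyl carbanion: pKₐ(CH₄) ≈ 48 — unstabilised carbanion; the worst conceivable leaving group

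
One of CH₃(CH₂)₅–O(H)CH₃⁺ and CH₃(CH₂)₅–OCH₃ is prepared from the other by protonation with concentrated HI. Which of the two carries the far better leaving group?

CH₃(CH₂)₅–O(H)CH₃⁺

From CH₃(CH₂)₅–OCH₃ the departing group would be CH₃O⁻ (pKₐ(CH₃OH) ≈ 15.5). Strong base; alkoxides do not leave unassisted.
From CH₃(CH₂)₅–O(H)CH₃⁺ the leaving group is R'OH (pKₐ(R'OH₂⁺) ≈ -2.4). Neutral; leaves from a protonated ether (an oxonium ion, R–O(H)R'⁺).
Protonation with concentrated HI works by allowing neutral methanol, rather than methoxide, to depart, making CH₃(CH₂)₅–O(H)CH₃⁺ enormously more reactive.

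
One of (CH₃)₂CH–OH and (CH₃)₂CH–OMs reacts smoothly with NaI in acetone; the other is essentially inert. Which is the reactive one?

From (CH₃)₂CH–OH the departing group would be OH⁻ (pKₐ(H₂O) ≈ 15.7). Strong base; essentially never leaves without prior activation.
From (CH₃)₂CH–OMs the leaving group is OMs⁻ (pKₐ(CH₃SO₃H (MsOH)) ≈ -1.9). Resonance-delocalised alkanesulfonate.
(In practice (CH₃)₂CH–OMs is made from (CH₃)₂CH–OH by treatment with MsCl / Et₃N, converting the hydroxyl into a mesylate.)

(CH₃)₂CH–OMs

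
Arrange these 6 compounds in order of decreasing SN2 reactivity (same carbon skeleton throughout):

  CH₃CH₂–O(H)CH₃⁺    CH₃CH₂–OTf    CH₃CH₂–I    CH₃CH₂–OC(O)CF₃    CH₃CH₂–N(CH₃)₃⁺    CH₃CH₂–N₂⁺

With the same alkyl group throughout, only the leaving group differentiates the rates.
Rank by basicity of the departing species: weakest base leaves most easily.
CH₃CH₂–N₂⁺ loses N₂: no meaningful conjugate acid; N₂ departs as an exceptionally stable neutral molecule
CH₃CH₂–OTf loses OTf⁻: pKₐ(CF₃SO₃H (triflic acid)) ≈ -14
CH₃CH₂–I loses I⁻: pKₐ(HI) ≈ -10
CH₃CH₂–O(H)CH₃⁺ loses R'OH: pKₐ(R'OH₂⁺) ≈ -2.4
CH₃CH₂–OC(O)CF₃ loses CF₃COO⁻: pKₐ(CF₃COOH) ≈ 0.2
CH₃CH₂–N(CH₃)₃⁺ loses NR'₃: pKₐ(R'₃NH⁺) ≈ 10.7

CH₃CH₂–N₂⁺ > CH₃CH₂–OTf > CH₃CH₂–I > CH₃CH₂–O(H)CH₃⁺ > CH₃CH₂–OC(O)CF₃ > CH₃CH₂–N(CH₃)₃⁺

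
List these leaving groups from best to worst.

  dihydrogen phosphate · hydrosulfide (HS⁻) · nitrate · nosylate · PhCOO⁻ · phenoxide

nosylate > nitrate > dihydrogen phosphate > PhCOO⁻ > hydrosulfide (HS⁻) > phenoxide

The more stable X⁻ (or X) is on its own — i.e. the weaker a base it is — the better a leaving group it makes.
nosylate: pKₐ(p-O₂NC₆H₄SO₃H) ≈ -3.5
nitrate: pKₐ(HNO₃) ≈ -1.3 — resonance-delocalised over three oxygens
dihydrogen phosphate: pKₐ(H₃PO₄) ≈ 2.1 — moderate base; biological leaving group after further activation
PhCOO⁻: pKₐ(C₆H₅COOH) ≈ 4.2 — aryl carboxylate
hydrosulfide (HS⁻): pKₐ(H₂S) ≈ 7 — larger and more polarisable than the oxygen analogue
phenoxide: pKₐ(C₆H₅OH (phenol)) ≈ 10 — resonance into the ring helps, but still a poor LG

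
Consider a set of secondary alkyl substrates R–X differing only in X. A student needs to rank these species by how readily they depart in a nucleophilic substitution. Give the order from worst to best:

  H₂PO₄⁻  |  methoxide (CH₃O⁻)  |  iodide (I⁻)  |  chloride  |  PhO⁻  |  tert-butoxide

tert-butoxide < methoxide (CH₃O⁻) < PhO⁻ < H₂PO₄⁻ < chloride < iodide (I⁻)

The more stable X⁻ (or X) is on its own — i.e. the weaker a base it is — the better a leaving group it makes.
iodide (I⁻): pKₐ(HI) ≈ -10
chloride: pKₐ(HCl) ≈ -7
H₂PO₄⁻: pKₐ(H₃PO₄) ≈ 2.1
PhO⁻: pKₐ(C₆H₅OH (phenol)) ≈ 10
methoxide (CH₃O⁻): pKₐ(CH₃OH) ≈ 15.5
tert-butoxide: pKₐ(t-BuOH) ≈ 18
Listed from poorest to best leaving group as asked.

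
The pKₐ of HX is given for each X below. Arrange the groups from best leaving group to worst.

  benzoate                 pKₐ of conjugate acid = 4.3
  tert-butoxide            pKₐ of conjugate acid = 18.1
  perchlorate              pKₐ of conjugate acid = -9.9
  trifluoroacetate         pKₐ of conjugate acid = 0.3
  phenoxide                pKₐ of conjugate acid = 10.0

Lower conjugate-acid pKₐ ⇒ weaker base ⇒ better leaving group.
Sorting by the given values: perchlorate (-9.9), trifluoroacetate (0.3), benzoate (4.3), phenoxide (10.0), tert-butoxide (18.1).

perchlorate > trifluoroacetate > benzoate > phenoxide > tert-butoxide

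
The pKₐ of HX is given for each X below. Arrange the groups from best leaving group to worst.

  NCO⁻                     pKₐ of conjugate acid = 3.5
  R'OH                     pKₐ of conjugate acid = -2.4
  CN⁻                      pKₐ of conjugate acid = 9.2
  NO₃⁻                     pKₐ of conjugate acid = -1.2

R'OH > NO₃⁻ > NCO⁻ > CN⁻

Lower conjugate-acid pKₐ ⇒ weaker base ⇒ better leaving group.
Sorting by the given values: R'OH (-2.4), NO₃⁻ (-1.2), NCO⁻ (3.5), CN⁻ (9.2).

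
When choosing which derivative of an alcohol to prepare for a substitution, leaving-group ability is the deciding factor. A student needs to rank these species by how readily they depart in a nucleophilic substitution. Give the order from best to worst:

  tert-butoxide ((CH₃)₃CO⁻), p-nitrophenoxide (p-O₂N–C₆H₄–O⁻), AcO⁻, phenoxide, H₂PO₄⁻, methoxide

H₂PO₄⁻ > AcO⁻ > p-nitrophenoxide (p-O₂N–C₆H₄–O⁻) > phenoxide > methoxide > tert-butoxide ((CH₃)₃CO⁻)

The more stable X⁻ (or X) is on its own — i.e. the weaker a base it is — the better a leaving group it makes.
H₂PO₄⁻: pKₐ(H₃PO₄) ≈ 2.1
AcO⁻: pKₐ(CH₃COOH) ≈ 4.8
p-nitrophenoxide (p-O₂N–C₆H₄–O⁻): pKₐ(p-nitrophenol) ≈ 7.2 — nitro group delocalises the charge; the classic chromogenic LG
phenoxide: pKₐ(C₆H₅OH (phenol)) ≈ 10 — resonance into the ring helps, but still a poor LG
methoxide: pKₐ(CH₃OH) ≈ 15.5 — strong base; alkoxides do not leave unassisted
tert-butoxide ((CH₃)₃CO⁻): pKₐ(t-BuOH) ≈ 18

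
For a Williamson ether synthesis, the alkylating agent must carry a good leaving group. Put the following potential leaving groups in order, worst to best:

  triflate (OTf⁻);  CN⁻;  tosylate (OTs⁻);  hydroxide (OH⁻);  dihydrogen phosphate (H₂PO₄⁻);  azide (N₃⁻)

A good leaving group is a weak base: the lower the pKₐ of its conjugate acid, the more readily it departs.
triflate (OTf⁻): pKₐ(CF₃SO₃H (triflic acid)) ≈ -14 — charge spread over three oxygens and a CF₃ group; the premier leaving group in synthesis
tosylate (OTs⁻): pKₐ(p-CH₃C₆H₄SO₃H (TsOH)) ≈ -2.8 — resonance-delocalised arenesulfonate
dihydrogen phosphate (H₂PO₄⁻): pKₐ(H₃PO₄) ≈ 2.1 — moderate base; biological leaving group after further activation
azide (N₃⁻): pKₐ(HN₃) ≈ 4.7 — linear, resonance-stabilised
CN⁻: pKₐ(HCN) ≈ 9.2 — sp carbon stabilises the charge somewhat, but still a poor LG
hydroxide (OH⁻): pKₐ(H₂O) ≈ 15.7
Listed from poorest to best leaving group as asked.

hydroxide (OH⁻) < CN⁻ < azide (N₃⁻) < dihydrogen phosphate (H₂PO₄⁻) < tosylate (OTs⁻) < triflate (OTf⁻)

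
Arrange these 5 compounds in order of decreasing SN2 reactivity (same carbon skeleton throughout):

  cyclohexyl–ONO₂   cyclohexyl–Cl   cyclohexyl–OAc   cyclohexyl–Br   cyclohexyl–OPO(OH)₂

With the same alkyl group throughout, only the leaving group differentiates the rates.
A good leaving group is a weak base: the lower the pKₐ of its conjugate acid, the more readily it departs.
cyclohexyl–Br loses Br⁻: pKₐ(HBr) ≈ -9
cyclohexyl–Cl loses Cl⁻: pKₐ(HCl) ≈ -7
cyclohexyl–ONO₂ loses NO₃⁻: pKₐ(HNO₃) ≈ -1.3
cyclohexyl–OPO(OH)₂ loses H₂PO₄⁻: pKₐ(H₃PO₄) ≈ 2.1
cyclohexyl–OAc loses AcO⁻: pKₐ(CH₃COOH) ≈ 4.8

cyclohexyl–Br > cyclohexyl–Cl > cyclohexyl–ONO₂ > cyclohexyl–OPO(OH)₂ > cyclohexyl–OAc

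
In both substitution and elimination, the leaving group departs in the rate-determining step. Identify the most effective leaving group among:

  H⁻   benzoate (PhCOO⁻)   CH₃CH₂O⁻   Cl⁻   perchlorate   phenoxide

perchlorate

perchlorate: pKₐ(HClO₄) ≈ -10
Cl⁻: pKₐ(HCl) ≈ -7
benzoate (PhCOO⁻): pKₐ(C₆H₅COOH) ≈ 4.2
phenoxide: pKₐ(C₆H₅OH (phenol)) ≈ 10
CH₃CH₂O⁻: pKₐ(CH₃CH₂OH) ≈ 16
H⁻: pKₐ(H₂) ≈ 36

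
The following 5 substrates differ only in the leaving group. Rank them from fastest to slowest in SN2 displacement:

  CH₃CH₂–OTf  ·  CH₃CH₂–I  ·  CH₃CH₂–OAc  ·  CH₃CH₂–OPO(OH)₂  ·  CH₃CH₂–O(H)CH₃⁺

Same R in every case — rank the leaving groups.
A good leaving group is a weak base: the lower the pKₐ of its conjugate acid, the more readily it departs.
CH₃CH₂–OTf loses OTf⁻: pKₐ(CF₃SO₃H (triflic acid)) ≈ -14
CH₃CH₂–I loses I⁻: pKₐ(HI) ≈ -10
CH₃CH₂–O(H)CH₃⁺ loses R'OH: pKₐ(R'OH₂⁺) ≈ -2.4
CH₃CH₂–OPO(OH)₂ loses H₂PO₄⁻: pKₐ(H₃PO₄) ≈ 2.1
CH₃CH₂–OAc loses AcO⁻: pKₐ(CH₃COOH) ≈ 4.8

CH₃CH₂–OTf > CH₃CH₂–I > CH₃CH₂–O(H)CH₃⁺ > CH₃CH₂–OPO(OH)₂ > CH₃CH₂–OAc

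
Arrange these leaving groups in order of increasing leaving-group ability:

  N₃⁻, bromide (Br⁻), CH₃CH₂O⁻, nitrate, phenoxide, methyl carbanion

A good leaving group is a weak base: the lower the pKₐ of its conjugate acid, the more readily it departs.
bromide (Br⁻): pKₐ(HBr) ≈ -9 — weak base; good leaving group
nitrate: pKₐ(HNO₃) ≈ -1.3
N₃⁻: pKₐ(HN₃) ≈ 4.7 — linear, resonance-stabilised
phenoxide: pKₐ(C₆H₅OH (phenol)) ≈ 10 — resonance into the ring helps, but still a poor LG
CH₃CH₂O⁻: pKₐ(CH₃CH₂OH) ≈ 16 — strong base; alkoxides do not leave unassisted
methyl carbanion: pKₐ(CH₄) ≈ 48 — unstabilised carbanion; the worst conceivable leaving group
Listed from poorest to best leaving group as asked.

methyl carbanion < CH₃CH₂O⁻ < phenoxide < N₃⁻ < nitrate < bromide (Br⁻)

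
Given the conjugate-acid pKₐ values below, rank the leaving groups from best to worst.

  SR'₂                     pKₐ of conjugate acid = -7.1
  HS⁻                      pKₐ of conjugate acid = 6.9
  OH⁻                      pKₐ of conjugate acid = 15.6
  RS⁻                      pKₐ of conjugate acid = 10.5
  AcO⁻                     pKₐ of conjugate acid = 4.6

Lower conjugate-acid pKₐ ⇒ weaker base ⇒ better leaving group.
Sorting by the given values: SR'₂ (-7.1), AcO⁻ (4.6), HS⁻ (6.9), RS⁻ (10.5), OH⁻ (15.6).

SR'₂ > AcO⁻ > HS⁻ > RS⁻ > OH⁻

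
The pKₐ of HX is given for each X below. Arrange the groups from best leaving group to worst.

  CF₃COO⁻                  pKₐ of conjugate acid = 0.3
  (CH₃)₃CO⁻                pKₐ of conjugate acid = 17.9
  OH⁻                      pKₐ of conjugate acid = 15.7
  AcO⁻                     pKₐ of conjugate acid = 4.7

Lower conjugate-acid pKₐ ⇒ weaker base ⇒ better leaving group.
Sorting by the given values: CF₃COO⁻ (0.3), AcO⁻ (4.7), OH⁻ (15.7), (CH₃)₃CO⁻ (17.9).

CF₃COO⁻ > AcO⁻ > OH⁻ > (CH₃)₃CO⁻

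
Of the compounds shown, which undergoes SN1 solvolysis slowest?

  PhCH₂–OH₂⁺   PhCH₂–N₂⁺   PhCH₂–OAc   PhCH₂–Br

PhCH₂–OAc

Same R in every case — rank the leaving groups.
Rank by basicity of the departing species: weakest base leaves most easily.
PhCH₂–N₂⁺ loses N₂: no meaningful conjugate acid; N₂ departs as an exceptionally stable neutral molecule
PhCH₂–Br loses Br⁻: pKₐ(HBr) ≈ -9
PhCH₂–OH₂⁺ loses H₂O: pKₐ(H₃O⁺) ≈ -1.7
PhCH₂–OAc loses AcO⁻: pKₐ(CH₃COOH) ≈ 4.8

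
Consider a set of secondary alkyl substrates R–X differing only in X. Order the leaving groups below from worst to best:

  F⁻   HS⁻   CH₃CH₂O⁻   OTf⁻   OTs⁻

CH₃CH₂O⁻ < HS⁻ < F⁻ < OTs⁻ < OTf⁻

Rank by basicity of the departing species: weakest base leaves most easily.
OTf⁻: pKₐ(CF₃SO₃H (triflic acid)) ≈ -14
OTs⁻: pKₐ(p-CH₃C₆H₄SO₃H (TsOH)) ≈ -2.8
F⁻: pKₐ(HF) ≈ 3.2 — small and strongly basic; the poor halide leaving group
HS⁻: pKₐ(H₂S) ≈ 7
CH₃CH₂O⁻: pKₐ(CH₃CH₂OH) ≈ 16 — strong base; alkoxides do not leave unassisted
Listed from poorest to best leaving group as asked.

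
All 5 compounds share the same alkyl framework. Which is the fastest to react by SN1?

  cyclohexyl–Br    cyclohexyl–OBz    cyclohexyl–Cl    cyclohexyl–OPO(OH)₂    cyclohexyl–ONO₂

Identical carbon frameworks mean the comparison reduces to leaving-group quality.
Rank by basicity of the departing species: weakest base leaves most easily.
cyclohexyl–Br loses Br⁻: pKₐ(HBr) ≈ -9
cyclohexyl–Cl loses Cl⁻: pKₐ(HCl) ≈ -7
cyclohexyl–ONO₂ loses NO₃⁻: pKₐ(HNO₃) ≈ -1.3
cyclohexyl–OPO(OH)₂ loses H₂PO₄⁻: pKₐ(H₃PO₄) ≈ 2.1
cyclohexyl–OBz loses PhCOO⁻: pKₐ(C₆H₅COOH) ≈ 4.2

cyclohexyl–Br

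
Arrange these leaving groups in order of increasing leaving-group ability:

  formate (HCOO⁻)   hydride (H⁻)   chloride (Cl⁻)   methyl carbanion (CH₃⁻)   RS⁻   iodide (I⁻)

methyl carbanion (CH₃⁻) < hydride (H⁻) < RS⁻ < formate (HCOO⁻) < chloride (Cl⁻) < iodide (I⁻)

iodide (I⁻): pKₐ(HI) ≈ -10
chloride (Cl⁻): pKₐ(HCl) ≈ -7 — moderately weak base
formate (HCOO⁻): pKₐ(HCOOH) ≈ 3.8 — resonance-stabilised carboxylate
RS⁻: pKₐ(RSH (a thiol)) ≈ 10.5
hydride (H⁻): pKₐ(H₂) ≈ 36 — extremely strong base; leaves only in special hydride-transfer contexts
methyl carbanion (CH₃⁻): pKₐ(CH₄) ≈ 48 — unstabilised carbanion; the worst conceivable leaving group
Reversing gives the worst-to-best order requested.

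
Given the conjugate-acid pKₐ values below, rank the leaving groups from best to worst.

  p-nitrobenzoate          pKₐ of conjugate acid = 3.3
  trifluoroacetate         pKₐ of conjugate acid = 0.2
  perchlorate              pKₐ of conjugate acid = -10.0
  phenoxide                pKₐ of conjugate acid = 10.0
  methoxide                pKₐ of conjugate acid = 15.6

perchlorate > trifluoroacetate > p-nitrobenzoate > phenoxide > methoxide

Lower conjugate-acid pKₐ ⇒ weaker base ⇒ better leaving group.
Sorting by the given values: perchlorate (-10.0), trifluoroacetate (0.2), p-nitrobenzoate (3.3), phenoxide (10.0), methoxide (15.6).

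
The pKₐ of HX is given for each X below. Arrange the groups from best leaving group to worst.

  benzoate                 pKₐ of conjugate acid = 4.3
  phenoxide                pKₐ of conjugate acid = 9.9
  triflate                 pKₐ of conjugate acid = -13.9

triflate > benzoate > phenoxide

Lower conjugate-acid pKₐ ⇒ weaker base ⇒ better leaving group.
Sorting by the given values: triflate (-13.9), benzoate (4.3), phenoxide (9.9).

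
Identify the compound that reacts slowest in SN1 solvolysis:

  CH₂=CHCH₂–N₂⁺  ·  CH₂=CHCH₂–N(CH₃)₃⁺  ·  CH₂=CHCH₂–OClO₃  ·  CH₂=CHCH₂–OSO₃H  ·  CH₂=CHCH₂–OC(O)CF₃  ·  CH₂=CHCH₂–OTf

CH₂=CHCH₂–N(CH₃)₃⁺

Same R in every case — rank the leaving groups.
The more stable X⁻ (or X) is on its own — i.e. the weaker a base it is — the better a leaving group it makes.
CH₂=CHCH₂–N₂⁺ loses N₂: no meaningful conjugate acid; N₂ departs as an exceptionally stable neutral molecule
CH₂=CHCH₂–OTf loses OTf⁻: pKₐ(CF₃SO₃H (triflic acid)) ≈ -14
CH₂=CHCH₂–OClO₃ loses ClO₄⁻: pKₐ(HClO₄) ≈ -10
CH₂=CHCH₂–OSO₃H loses HSO₄⁻: pKₐ(H₂SO₄) ≈ -3
CH₂=CHCH₂–OC(O)CF₃ loses CF₃COO⁻: pKₐ(CF₃COOH) ≈ 0.2
CH₂=CHCH₂–N(CH₃)₃⁺ loses NR'₃: pKₐ(R'₃NH⁺) ≈ 10.7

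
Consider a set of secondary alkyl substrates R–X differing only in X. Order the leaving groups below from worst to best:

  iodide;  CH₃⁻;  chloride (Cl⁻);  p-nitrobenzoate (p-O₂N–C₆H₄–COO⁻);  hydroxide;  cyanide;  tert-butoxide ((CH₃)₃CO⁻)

CH₃⁻ < tert-butoxide ((CH₃)₃CO⁻) < hydroxide < cyanide < p-nitrobenzoate (p-O₂N–C₆H₄–COO⁻) < chloride (Cl⁻) < iodide

Rank by basicity of the departing species: weakest base leaves most easily.
iodide: pKₐ(HI) ≈ -10
chloride (Cl⁻): pKₐ(HCl) ≈ -7 — moderately weak base
p-nitrobenzoate (p-O₂N–C₆H₄–COO⁻): pKₐ(p-nitrobenzoic acid) ≈ 3.4 — electron-withdrawing nitro group stabilises the carboxylate
cyanide: pKₐ(HCN) ≈ 9.2 — sp carbon stabilises the charge somewhat, but still a poor LG
hydroxide: pKₐ(H₂O) ≈ 15.7
tert-butoxide ((CH₃)₃CO⁻): pKₐ(t-BuOH) ≈ 18 — bulky, strongly basic alkoxide
CH₃⁻: pKₐ(CH₄) ≈ 48 — unstabilised carbanion; the worst conceivable leaving group
Reversing gives the worst-to-best order requested.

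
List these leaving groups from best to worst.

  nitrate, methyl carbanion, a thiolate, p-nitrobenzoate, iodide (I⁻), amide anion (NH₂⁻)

iodide (I⁻) > nitrate > p-nitrobenzoate > a thiolate > amide anion (NH₂⁻) > methyl carbanion

The more stable X⁻ (or X) is on its own — i.e. the weaker a base it is — the better a leaving group it makes.
iodide (I⁻): pKₐ(HI) ≈ -10
nitrate: pKₐ(HNO₃) ≈ -1.3 — resonance-delocalised over three oxygens
p-nitrobenzoate: pKₐ(p-nitrobenzoic acid) ≈ 3.4 — electron-withdrawing nitro group stabilises the carboxylate
a thiolate: pKₐ(RSH (a thiol)) ≈ 10.5 — moderately basic; rarely leaves without activation
amide anion (NH₂⁻): pKₐ(NH₃) ≈ 38
methyl carbanion: pKₐ(CH₄) ≈ 48 — unstabilised carbanion; the worst conceivable leaving group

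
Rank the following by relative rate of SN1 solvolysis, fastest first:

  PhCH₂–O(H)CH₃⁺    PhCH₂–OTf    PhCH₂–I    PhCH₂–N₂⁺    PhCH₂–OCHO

With the same alkyl group throughout, only the leaving group differentiates the rates.
The more stable X⁻ (or X) is on its own — i.e. the weaker a base it is — the better a leaving group it makes.
PhCH₂–N₂⁺ loses N₂: no meaningful conjugate acid; N₂ departs as an exceptionally stable neutral molecule
PhCH₂–OTf loses OTf⁻: pKₐ(CF₃SO₃H (triflic acid)) ≈ -14
PhCH₂–I loses I⁻: pKₐ(HI) ≈ -10
PhCH₂–O(H)CH₃⁺ loses R'OH: pKₐ(R'OH₂⁺) ≈ -2.4
PhCH₂–OCHO loses HCOO⁻: pKₐ(HCOOH) ≈ 3.8

PhCH₂–N₂⁺ > PhCH₂–OTf > PhCH₂–I > PhCH₂–O(H)CH₃⁺ > PhCH₂–OCHO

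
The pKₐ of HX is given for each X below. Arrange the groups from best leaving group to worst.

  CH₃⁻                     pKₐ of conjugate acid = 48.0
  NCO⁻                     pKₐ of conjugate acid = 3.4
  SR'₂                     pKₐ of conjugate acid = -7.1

SR'₂ > NCO⁻ > CH₃⁻

Lower conjugate-acid pKₐ ⇒ weaker base ⇒ better leaving group.
Sorting by the given values: SR'₂ (-7.1), NCO⁻ (3.4), CH₃⁻ (48.0).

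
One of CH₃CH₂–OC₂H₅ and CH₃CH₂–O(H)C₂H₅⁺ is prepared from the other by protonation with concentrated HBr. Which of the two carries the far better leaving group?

CH₃CH₂–O(H)C₂H₅⁺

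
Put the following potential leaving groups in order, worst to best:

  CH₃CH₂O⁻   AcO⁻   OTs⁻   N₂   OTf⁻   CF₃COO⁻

CH₃CH₂O⁻ < AcO⁻ < CF₃COO⁻ < OTs⁻ < OTf⁻ < N₂

Rank by basicity of the departing species: weakest base leaves most easily.
N₂: no meaningful conjugate acid; N₂ departs as an exceptionally stable neutral molecule
OTf⁻: pKₐ(CF₃SO₃H (triflic acid)) ≈ -14 — charge spread over three oxygens and a CF₃ group; the premier leaving group in synthesis
OTs⁻: pKₐ(p-CH₃C₆H₄SO₃H (TsOH)) ≈ -2.8 — resonance-delocalised arenesulfonate
CF₃COO⁻: pKₐ(CF₃COOH) ≈ 0.2
AcO⁻: pKₐ(CH₃COOH) ≈ 4.8 — resonance-stabilised but still a weak base
CH₃CH₂O⁻: pKₐ(CH₃CH₂OH) ≈ 16 — strong base; alkoxides do not leave unassisted
The question asks for worst first, so the sequence is read in increasing leaving-group ability.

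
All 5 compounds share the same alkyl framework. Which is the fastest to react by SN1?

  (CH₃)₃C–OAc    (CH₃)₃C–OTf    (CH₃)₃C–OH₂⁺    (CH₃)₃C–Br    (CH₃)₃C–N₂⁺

Identical carbon frameworks mean the comparison reduces to leaving-group quality.
Leaving-group ability tracks the stability of the departed species; conjugate-acid pKₐ is the usual yardstick (lower pKₐ → better LG).
(CH₃)₃C–N₂⁺ loses N₂: no meaningful conjugate acid; N₂ departs as an exceptionally stable neutral molecule
(CH₃)₃C–OTf loses OTf⁻: pKₐ(CF₃SO₃H (triflic acid)) ≈ -14
(CH₃)₃C–Br loses Br⁻: pKₐ(HBr) ≈ -9
(CH₃)₃C–OH₂⁺ loses H₂O: pKₐ(H₃O⁺) ≈ -1.7
(CH₃)₃C–OAc loses AcO⁻: pKₐ(CH₃COOH) ≈ 4.8

(CH₃)₃C–N₂⁺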